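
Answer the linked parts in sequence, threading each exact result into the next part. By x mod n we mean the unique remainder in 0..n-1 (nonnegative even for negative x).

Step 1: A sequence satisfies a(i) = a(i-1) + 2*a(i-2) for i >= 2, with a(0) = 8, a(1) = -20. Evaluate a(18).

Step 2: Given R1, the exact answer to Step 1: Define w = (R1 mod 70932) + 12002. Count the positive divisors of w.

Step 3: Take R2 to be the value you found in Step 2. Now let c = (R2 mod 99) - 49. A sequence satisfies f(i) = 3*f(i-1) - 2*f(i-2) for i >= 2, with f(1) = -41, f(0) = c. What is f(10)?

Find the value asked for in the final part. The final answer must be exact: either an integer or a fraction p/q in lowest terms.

4047

Step 1: a(2) = 1*(-20) + 2*(8) = -4; iterating: a(2)=-4, a(3)=-44, a(4)=-52, a(5)=-140, a(6)=-244, a(7)=-524, a(8)=-1012, a(9)=-2060, a(10)=-4084, a(11)=-8204, a(12)=-16372, a(13)=-32780, a(14)=-65524, a(15)=-131084, a(16)=-262132, a(17)=-524300, a(18)=-1048564; answer -1048564
Step 2: R1 = -1048564; w = 27418; 27418 = 2 * 13709; number of divisors = (1+1) * (1+1) = 4; answer 4
Step 3: R2 = 4; c = -45; f(2) = 3*(-41) - 2*(-45) = -33; iterating: f(2)=-33, f(3)=-17, f(4)=15, f(5)=79, f(6)=207, f(7)=463, f(8)=975, f(9)=1999, f(10)=4047; answer 4047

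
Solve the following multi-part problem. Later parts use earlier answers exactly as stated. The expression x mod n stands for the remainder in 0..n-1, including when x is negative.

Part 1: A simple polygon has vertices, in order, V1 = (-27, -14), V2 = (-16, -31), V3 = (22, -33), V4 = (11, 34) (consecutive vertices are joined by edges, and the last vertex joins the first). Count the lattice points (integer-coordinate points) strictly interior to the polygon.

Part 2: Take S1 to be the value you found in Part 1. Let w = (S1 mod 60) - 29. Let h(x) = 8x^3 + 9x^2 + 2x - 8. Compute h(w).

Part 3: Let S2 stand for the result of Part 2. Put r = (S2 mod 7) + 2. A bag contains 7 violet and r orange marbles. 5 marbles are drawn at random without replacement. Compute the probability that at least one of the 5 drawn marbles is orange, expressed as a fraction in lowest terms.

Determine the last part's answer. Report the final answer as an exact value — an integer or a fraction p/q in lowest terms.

Part 1: cross terms: (-27*-31 - -16*-14)=613, (-16*-33 - 22*-31)=1210, (22*34 - 11*-33)=1111, (11*-14 - -27*34)=764; twice the area = |3698| = 3698; area = 1849; boundary points = 1 + 2 + 1 + 2 = 6; strictly interior points = area - boundary/2 + 1 = 1847; answer 1847
Part 2: S1 = 1847; w = 18; 8*(18)^3 + 9*(18)^2 + 2*(18)^1 - 8 = (46656) + (2916) + (36) + (-8) = 49600; answer 49600
Part 3: S2 = 49600; r = 7; total draws C(14,5) = 2002; complement C(7,5) = 21; favorable 2002 - 21 = 1981; P = 283/286; answer 283/286

283/286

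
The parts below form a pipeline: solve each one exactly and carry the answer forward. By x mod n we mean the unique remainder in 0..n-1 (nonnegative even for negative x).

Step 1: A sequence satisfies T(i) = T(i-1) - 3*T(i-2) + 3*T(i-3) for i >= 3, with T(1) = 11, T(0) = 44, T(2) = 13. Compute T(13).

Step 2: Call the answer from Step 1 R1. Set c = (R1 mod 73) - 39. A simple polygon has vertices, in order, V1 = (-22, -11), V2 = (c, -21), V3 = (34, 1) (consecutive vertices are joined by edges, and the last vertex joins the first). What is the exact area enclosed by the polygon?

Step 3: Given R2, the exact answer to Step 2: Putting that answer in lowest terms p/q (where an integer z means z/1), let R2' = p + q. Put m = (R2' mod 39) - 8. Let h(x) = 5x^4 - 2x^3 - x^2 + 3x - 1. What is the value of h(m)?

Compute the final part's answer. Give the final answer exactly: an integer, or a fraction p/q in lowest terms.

31292

Step 1: T(3) = 1*(13) - 3*(11) + 3*(44) = 112; iterating: T(3)=112, T(4)=106, T(5)=-191, T(6)=-173, T(7)=718, T(8)=664, T(9)=-2009, T(10)=-1847, T(11)=6172, T(12)=5686, T(13)=-18371; answer -18371
Step 2: R1 = -18371; c = -14; cross terms: (-22*-21 - -14*-11)=308, (-14*1 - 34*-21)=700, (34*-11 - -22*1)=-352; twice the area = |656| = 656; area = 328; answer 328
Step 3: R2 = 328; threaded value p + q = 329; m = 9; 5*(9)^4 - 2*(9)^3 - 1*(9)^2 + 3*(9)^1 - 1 = (32805) + (-1458) + (-81) + (27) + (-1) = 31292; answer 31292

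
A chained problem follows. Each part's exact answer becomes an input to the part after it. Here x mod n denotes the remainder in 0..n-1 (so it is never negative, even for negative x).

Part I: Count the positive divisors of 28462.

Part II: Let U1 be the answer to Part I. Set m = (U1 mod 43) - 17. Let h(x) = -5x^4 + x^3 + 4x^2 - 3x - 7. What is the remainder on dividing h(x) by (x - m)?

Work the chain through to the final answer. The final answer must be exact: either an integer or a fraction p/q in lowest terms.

-6

Part I: 28462 = 2 * 7 * 19 * 107; number of divisors = (1+1) * (1+1) * (1+1) * (1+1) = 16; answer 16
Part II: U1 = 16; m = -1; remainder = value at the root: -5*(-1)^4 + 1*(-1)^3 + 4*(-1)^2 - 3*(-1)^1 - 7 = (-5) + (-1) + (4) + (3) + (-7) = -6; answer -6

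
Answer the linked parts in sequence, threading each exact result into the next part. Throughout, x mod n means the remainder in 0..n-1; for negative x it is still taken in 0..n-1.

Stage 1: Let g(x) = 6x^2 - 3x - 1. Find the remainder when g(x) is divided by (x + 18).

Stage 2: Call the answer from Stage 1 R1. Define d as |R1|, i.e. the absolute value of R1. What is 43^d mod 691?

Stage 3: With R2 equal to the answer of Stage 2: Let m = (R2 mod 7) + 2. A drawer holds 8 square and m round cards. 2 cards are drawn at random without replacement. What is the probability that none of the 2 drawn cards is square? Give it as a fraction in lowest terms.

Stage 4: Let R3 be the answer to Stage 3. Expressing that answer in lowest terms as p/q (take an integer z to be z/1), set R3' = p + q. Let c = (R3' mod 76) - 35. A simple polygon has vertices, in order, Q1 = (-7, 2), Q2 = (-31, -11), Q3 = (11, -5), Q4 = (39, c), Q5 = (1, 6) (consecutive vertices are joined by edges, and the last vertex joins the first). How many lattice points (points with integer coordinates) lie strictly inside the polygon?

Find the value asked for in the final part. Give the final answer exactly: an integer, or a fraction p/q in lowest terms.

Stage 1: remainder = value at the root: 6*(-18)^2 - 3*(-18)^1 - 1 = (1944) + (54) + (-1) = 1997; answer 1997
Stage 2: R1 = 1997; d = 1997; squarings mod 691: 43^1=43, 43^2=467, 43^4=424, 43^8=116, 43^16=327, 43^32=515, 43^64=572, 43^128=341, 43^256=193, 43^512=626, 43^1024=79; 43^1997 = 43^1 * 43^4 * 43^8 * 43^64 * 43^128 * 43^256 * 43^512 * 43^1024 = 230 (mod 691); answer 230
Stage 3: R2 = 230; m = 8; total draws C(16,2) = 120; favorable C(8,2) = 28; P = 7/30; answer 7/30
Stage 4: R3 = 7/30; threaded value p + q = 37; c = 2; cross terms: (-7*-11 - -31*2)=139, (-31*-5 - 11*-11)=276, (11*2 - 39*-5)=217, (39*6 - 1*2)=232, (1*2 - -7*6)=44; twice the area = |908| = 908; area = 454; boundary points = 1 + 6 + 7 + 2 + 4 = 20; strictly interior points = area - boundary/2 + 1 = 445; answer 445

445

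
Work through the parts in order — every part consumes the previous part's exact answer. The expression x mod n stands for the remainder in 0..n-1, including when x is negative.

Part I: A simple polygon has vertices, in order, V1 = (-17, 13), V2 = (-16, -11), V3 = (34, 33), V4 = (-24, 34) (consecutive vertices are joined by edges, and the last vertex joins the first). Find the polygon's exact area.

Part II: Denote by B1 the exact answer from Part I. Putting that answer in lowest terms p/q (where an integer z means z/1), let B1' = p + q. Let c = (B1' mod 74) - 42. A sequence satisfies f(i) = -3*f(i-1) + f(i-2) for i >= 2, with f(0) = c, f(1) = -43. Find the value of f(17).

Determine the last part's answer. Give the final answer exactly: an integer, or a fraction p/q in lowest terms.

-6395351236

Part I: cross terms: (-17*-11 - -16*13)=395, (-16*33 - 34*-11)=-154, (34*34 - -24*33)=1948, (-24*13 - -17*34)=266; twice the area = |2455| = 2455; area = 2455/2; answer 2455/2
Part II: B1 = 2455/2; threaded value p + q = 2457; c = -27; f(2) = -3*(-43) + 1*(-27) = 102; iterating: f(2)=102, f(3)=-349, f(4)=1149, f(5)=-3796, f(6)=12537, f(7)=-41407, f(8)=136758, f(9)=-451681, f(10)=1491801, f(11)=-4927084, f(12)=16273053, f(13)=-53746243, f(14)=177511782, f(15)=-586281589, f(16)=1936356549, f(17)=-6395351236; answer -6395351236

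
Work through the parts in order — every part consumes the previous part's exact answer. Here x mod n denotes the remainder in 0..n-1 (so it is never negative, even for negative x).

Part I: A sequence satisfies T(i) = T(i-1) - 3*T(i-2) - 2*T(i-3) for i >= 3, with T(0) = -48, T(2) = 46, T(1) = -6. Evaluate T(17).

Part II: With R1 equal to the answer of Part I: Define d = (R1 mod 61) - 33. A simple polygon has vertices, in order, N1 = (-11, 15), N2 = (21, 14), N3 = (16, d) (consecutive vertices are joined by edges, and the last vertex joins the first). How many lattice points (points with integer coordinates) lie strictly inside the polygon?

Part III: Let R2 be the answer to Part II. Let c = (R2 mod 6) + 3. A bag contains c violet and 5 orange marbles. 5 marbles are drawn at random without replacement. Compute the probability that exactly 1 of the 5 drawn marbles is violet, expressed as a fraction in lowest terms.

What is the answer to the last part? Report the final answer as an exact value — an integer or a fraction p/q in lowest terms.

Part I: T(3) = 1*(46) - 3*(-6) - 2*(-48) = 160; iterating: T(3)=160, T(4)=34, T(5)=-538, T(6)=-960, T(7)=586, T(8)=4542, T(9)=4704, T(10)=-10094, T(11)=-33290, T(12)=-12416, T(13)=107642, T(14)=211470, T(15)=-86624, T(16)=-936318, T(17)=-1099386; answer -1099386
Part II: R1 = -1099386; d = -16; cross terms: (-11*14 - 21*15)=-469, (21*-16 - 16*14)=-560, (16*15 - -11*-16)=64; twice the area = |-965| = 965; area = 965/2; boundary points = 1 + 5 + 1 = 7; strictly interior points = area - boundary/2 + 1 = 480; answer 480
Part III: R2 = 480; c = 3; total draws C(8,5) = 56; favorable C(3,1)*C(5,4) = 15; P = 15/56; answer 15/56

15/56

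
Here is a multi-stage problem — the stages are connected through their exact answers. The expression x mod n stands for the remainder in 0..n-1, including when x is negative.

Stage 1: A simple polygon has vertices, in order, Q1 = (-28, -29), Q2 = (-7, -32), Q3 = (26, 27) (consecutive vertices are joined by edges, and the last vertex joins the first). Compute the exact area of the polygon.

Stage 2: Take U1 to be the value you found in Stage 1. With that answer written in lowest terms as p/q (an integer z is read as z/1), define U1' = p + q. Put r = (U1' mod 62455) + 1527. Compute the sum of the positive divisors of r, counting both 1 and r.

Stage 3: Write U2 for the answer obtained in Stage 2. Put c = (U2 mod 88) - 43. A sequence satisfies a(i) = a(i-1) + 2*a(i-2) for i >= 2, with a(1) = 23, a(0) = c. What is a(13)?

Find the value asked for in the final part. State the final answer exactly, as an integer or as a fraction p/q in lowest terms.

-43657

Stage 1: cross terms: (-28*-32 - -7*-29)=693, (-7*27 - 26*-32)=643, (26*-29 - -28*27)=2; twice the area = |1338| = 1338; area = 669; answer 669
Stage 2: U1 = 669; threaded value p + q = 670; r = 2197; 2197 = 13^3; sigma = (1 + 13 + 169 + 2197) = 2380; answer 2380
Stage 3: U2 = 2380; c = -39; a(2) = 1*(23) + 2*(-39) = -55; iterating: a(2)=-55, a(3)=-9, a(4)=-119, a(5)=-137, a(6)=-375, a(7)=-649, a(8)=-1399, a(9)=-2697, a(10)=-5495, a(11)=-10889, a(12)=-21879, a(13)=-43657; answer -43657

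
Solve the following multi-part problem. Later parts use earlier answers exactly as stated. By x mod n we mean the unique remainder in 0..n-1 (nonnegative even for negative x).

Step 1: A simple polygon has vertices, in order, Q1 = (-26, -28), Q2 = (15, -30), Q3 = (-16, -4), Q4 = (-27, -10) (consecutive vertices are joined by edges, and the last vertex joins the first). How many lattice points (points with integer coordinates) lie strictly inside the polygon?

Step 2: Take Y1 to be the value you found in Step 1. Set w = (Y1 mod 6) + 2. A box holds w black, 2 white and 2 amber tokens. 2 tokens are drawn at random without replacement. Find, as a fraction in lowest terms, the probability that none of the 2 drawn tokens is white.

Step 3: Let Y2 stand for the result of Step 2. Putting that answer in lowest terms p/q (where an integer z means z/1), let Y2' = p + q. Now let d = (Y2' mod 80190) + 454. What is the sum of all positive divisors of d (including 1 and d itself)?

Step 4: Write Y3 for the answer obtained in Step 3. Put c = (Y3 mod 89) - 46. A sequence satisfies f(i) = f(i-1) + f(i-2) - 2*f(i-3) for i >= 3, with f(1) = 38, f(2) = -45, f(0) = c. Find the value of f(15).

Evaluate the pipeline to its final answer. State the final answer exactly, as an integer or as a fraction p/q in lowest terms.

-2337

Step 1: cross terms: (-26*-30 - 15*-28)=1200, (15*-4 - -16*-30)=-540, (-16*-10 - -27*-4)=52, (-27*-28 - -26*-10)=496; twice the area = |1208| = 1208; area = 604; boundary points = 1 + 1 + 1 + 1 = 4; strictly interior points = area - boundary/2 + 1 = 603; answer 603
Step 2: Y1 = 603; w = 5; total draws C(9,2) = 36; favorable C(7,2) = 21; P = 7/12; answer 7/12
Step 3: Y2 = 7/12; threaded value p + q = 19; d = 473; 473 = 11 * 43; sigma = (1 + 11) * (1 + 43) = 12 * 44 = 528; answer 528
Step 4: Y3 = 528; c = 37; f(3) = 1*(-45) + 1*(38) - 2*(37) = -81; iterating: f(3)=-81, f(4)=-202, f(5)=-193, f(6)=-233, f(7)=-22, f(8)=131, f(9)=575, f(10)=750, f(11)=1063, f(12)=663, f(13)=226, f(14)=-1237, f(15)=-2337; answer -2337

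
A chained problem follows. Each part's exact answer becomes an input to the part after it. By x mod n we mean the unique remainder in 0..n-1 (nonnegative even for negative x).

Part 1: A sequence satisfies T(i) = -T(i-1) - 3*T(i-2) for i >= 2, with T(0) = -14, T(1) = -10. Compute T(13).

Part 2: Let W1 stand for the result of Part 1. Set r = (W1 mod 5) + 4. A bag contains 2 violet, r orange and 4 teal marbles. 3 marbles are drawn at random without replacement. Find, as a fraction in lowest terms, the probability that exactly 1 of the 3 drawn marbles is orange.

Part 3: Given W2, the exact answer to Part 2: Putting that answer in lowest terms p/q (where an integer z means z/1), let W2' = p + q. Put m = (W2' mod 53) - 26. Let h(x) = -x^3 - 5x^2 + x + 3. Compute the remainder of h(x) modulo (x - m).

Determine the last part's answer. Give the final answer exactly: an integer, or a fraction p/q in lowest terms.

Part 1: T(2) = -1*(-10) - 3*(-14) = 52; iterating: T(2)=52, T(3)=-22, T(4)=-134, T(5)=200, T(6)=202, T(7)=-802, T(8)=196, T(9)=2210, T(10)=-2798, T(11)=-3832, T(12)=12226, T(13)=-730; answer -730
Part 2: W1 = -730; r = 4; total draws C(10,3) = 120; favorable C(4,1)*C(6,2) = 60; P = 1/2; answer 1/2
Part 3: W2 = 1/2; threaded value p + q = 3; m = -23; remainder = value at the root: -1*(-23)^3 - 5*(-23)^2 + 1*(-23)^1 + 3 = (12167) + (-2645) + (-23) + (3) = 9502; answer 9502

9502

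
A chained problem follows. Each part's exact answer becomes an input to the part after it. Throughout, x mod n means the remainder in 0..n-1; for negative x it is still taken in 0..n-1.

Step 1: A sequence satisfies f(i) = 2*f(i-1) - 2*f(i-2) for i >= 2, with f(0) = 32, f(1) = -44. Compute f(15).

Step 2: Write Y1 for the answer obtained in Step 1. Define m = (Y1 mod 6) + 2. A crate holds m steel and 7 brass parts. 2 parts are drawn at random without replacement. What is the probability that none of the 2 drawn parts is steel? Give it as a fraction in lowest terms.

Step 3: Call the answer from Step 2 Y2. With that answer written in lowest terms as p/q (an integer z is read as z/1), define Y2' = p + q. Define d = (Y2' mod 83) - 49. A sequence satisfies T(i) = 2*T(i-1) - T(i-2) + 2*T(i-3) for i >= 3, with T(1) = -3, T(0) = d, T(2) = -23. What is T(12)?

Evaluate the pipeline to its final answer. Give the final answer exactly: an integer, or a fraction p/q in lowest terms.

-43437

Step 1: f(2) = 2*(-44) - 2*(32) = -152; iterating: f(2)=-152, f(3)=-216, f(4)=-128, f(5)=176, f(6)=608, f(7)=864, f(8)=512, f(9)=-704, f(10)=-2432, f(11)=-3456, f(12)=-2048, f(13)=2816, f(14)=9728, f(15)=13824; answer 13824
Step 2: Y1 = 13824; m = 2; total draws C(9,2) = 36; favorable C(7,2) = 21; P = 7/12; answer 7/12
Step 3: Y2 = 7/12; threaded value p + q = 19; d = -30; T(3) = 2*(-23) - 1*(-3) + 2*(-30) = -103; iterating: T(3)=-103, T(4)=-189, T(5)=-321, T(6)=-659, T(7)=-1375, T(8)=-2733, T(9)=-5409, T(10)=-10835, T(11)=-21727, T(12)=-43437; answer -43437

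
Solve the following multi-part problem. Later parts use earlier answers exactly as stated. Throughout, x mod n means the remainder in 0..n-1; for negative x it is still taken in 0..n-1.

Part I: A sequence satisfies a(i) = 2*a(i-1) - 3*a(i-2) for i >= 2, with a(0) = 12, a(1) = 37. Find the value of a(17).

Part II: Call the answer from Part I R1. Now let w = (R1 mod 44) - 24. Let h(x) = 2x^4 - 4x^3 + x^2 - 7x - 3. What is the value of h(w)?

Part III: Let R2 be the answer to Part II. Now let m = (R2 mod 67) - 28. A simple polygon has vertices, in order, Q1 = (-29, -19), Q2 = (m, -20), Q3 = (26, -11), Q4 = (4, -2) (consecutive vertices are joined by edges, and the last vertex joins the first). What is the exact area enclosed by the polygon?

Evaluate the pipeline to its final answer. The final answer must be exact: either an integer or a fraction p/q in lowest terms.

367

Part I: a(2) = 2*(37) - 3*(12) = 38; iterating: a(2)=38, a(3)=-35, a(4)=-184, a(5)=-263, a(6)=26, a(7)=841, a(8)=1604, a(9)=685, a(10)=-3442, a(11)=-8939, a(12)=-7552, a(13)=11713, a(14)=46082, a(15)=57025, a(16)=-24196, a(17)=-219467; answer -219467
Part II: R1 = -219467; w = -19; 2*(-19)^4 - 4*(-19)^3 + 1*(-19)^2 - 7*(-19)^1 - 3 = (260642) + (27436) + (361) + (133) + (-3) = 288569; answer 288569
Part III: R2 = 288569; m = -28; cross terms: (-29*-20 - -28*-19)=48, (-28*-11 - 26*-20)=828, (26*-2 - 4*-11)=-8, (4*-19 - -29*-2)=-134; twice the area = |734| = 734; area = 367; answer 367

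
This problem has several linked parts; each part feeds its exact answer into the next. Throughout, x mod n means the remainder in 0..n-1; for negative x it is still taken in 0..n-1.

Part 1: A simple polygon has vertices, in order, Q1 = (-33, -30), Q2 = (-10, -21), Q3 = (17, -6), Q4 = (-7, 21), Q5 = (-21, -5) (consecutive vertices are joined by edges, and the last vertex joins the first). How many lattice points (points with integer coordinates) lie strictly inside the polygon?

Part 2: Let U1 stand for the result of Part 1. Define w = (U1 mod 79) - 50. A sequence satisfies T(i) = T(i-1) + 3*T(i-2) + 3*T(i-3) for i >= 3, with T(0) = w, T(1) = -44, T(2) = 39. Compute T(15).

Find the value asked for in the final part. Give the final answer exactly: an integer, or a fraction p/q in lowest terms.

-11971359

Part 1: cross terms: (-33*-21 - -10*-30)=393, (-10*-6 - 17*-21)=417, (17*21 - -7*-6)=315, (-7*-5 - -21*21)=476, (-21*-30 - -33*-5)=465; twice the area = |2066| = 2066; area = 1033; boundary points = 1 + 3 + 3 + 2 + 1 = 10; strictly interior points = area - boundary/2 + 1 = 1029; answer 1029
Part 2: U1 = 1029; w = -48; T(3) = 1*(39) + 3*(-44) + 3*(-48) = -237; iterating: T(3)=-237, T(4)=-252, T(5)=-846, T(6)=-2313, T(7)=-5607, T(8)=-15084, T(9)=-38844, T(10)=-100917, T(11)=-262701, T(12)=-681984, T(13)=-1772838, T(14)=-4606893, T(15)=-11971359; answer -11971359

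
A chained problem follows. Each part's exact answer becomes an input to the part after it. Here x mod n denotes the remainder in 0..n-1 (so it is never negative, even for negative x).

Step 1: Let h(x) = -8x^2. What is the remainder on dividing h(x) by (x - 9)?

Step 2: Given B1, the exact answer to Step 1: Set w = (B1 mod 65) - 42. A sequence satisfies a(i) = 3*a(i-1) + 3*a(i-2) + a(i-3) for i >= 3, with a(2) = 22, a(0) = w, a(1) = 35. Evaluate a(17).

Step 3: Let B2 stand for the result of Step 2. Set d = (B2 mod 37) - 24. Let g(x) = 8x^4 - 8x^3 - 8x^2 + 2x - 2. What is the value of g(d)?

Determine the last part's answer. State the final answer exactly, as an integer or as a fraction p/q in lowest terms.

784

Step 1: remainder = value at the root: -8*(9)^2 = (-648) = -648; answer -648
Step 2: B1 = -648; w = -40; a(3) = 3*(22) + 3*(35) + 1*(-40) = 131; iterating: a(3)=131, a(4)=494, a(5)=1897, a(6)=7304, a(7)=28097, a(8)=108100, a(9)=415895, a(10)=1600082, a(11)=6156031, a(12)=23684234, a(13)=91120877, a(14)=350571364, a(15)=1348760957, a(16)=5189117840, a(17)=19964207755; answer 19964207755
Step 3: B2 = 19964207755; d = -3; 8*(-3)^4 - 8*(-3)^3 - 8*(-3)^2 + 2*(-3)^1 - 2 = (648) + (216) + (-72) + (-6) + (-2) = 784; answer 784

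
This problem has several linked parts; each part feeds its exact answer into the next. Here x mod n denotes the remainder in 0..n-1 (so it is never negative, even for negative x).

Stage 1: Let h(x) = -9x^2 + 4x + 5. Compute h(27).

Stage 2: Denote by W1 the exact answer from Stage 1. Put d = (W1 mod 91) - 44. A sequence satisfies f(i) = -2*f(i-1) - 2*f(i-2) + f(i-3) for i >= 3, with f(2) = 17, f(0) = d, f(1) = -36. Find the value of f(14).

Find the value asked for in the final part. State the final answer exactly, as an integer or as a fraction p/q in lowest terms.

Stage 1: -9*(27)^2 + 4*(27)^1 + 5 = (-6561) + (108) + (5) = -6448; answer -6448
Stage 2: W1 = -6448; d = -31; f(3) = -2*(17) - 2*(-36) + 1*(-31) = 7; iterating: f(3)=7, f(4)=-84, f(5)=171, f(6)=-167, f(7)=-92, f(8)=689, f(9)=-1361, f(10)=1252, f(11)=907, f(12)=-5679, f(13)=10796, f(14)=-9327; answer -9327

-9327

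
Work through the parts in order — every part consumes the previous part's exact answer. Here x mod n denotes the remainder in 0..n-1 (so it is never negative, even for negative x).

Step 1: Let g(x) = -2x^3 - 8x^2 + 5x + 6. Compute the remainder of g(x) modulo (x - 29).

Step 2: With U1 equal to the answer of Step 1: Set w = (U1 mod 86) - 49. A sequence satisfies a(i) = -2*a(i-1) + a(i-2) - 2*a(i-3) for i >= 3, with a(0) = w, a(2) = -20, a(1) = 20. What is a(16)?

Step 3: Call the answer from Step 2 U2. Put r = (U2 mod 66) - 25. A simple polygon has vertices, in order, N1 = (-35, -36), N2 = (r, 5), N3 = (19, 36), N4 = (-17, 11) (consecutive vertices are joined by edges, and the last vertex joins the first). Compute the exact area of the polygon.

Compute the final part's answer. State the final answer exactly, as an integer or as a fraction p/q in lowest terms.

2178

Step 1: remainder = value at the root: -2*(29)^3 - 8*(29)^2 + 5*(29)^1 + 6 = (-48778) + (-6728) + (145) + (6) = -55355; answer -55355
Step 2: U1 = -55355; w = -20; a(3) = -2*(-20) + 1*(20) - 2*(-20) = 100; iterating: a(3)=100, a(4)=-260, a(5)=660, a(6)=-1780, a(7)=4740, a(8)=-12580, a(9)=33460, a(10)=-88980, a(11)=236580, a(12)=-629060, a(13)=1672660, a(14)=-4447540, a(15)=11825860, a(16)=-31444580; answer -31444580
Step 3: U2 = -31444580; r = 39; cross terms: (-35*5 - 39*-36)=1229, (39*36 - 19*5)=1309, (19*11 - -17*36)=821, (-17*-36 - -35*11)=997; twice the area = |4356| = 4356; area = 2178; answer 2178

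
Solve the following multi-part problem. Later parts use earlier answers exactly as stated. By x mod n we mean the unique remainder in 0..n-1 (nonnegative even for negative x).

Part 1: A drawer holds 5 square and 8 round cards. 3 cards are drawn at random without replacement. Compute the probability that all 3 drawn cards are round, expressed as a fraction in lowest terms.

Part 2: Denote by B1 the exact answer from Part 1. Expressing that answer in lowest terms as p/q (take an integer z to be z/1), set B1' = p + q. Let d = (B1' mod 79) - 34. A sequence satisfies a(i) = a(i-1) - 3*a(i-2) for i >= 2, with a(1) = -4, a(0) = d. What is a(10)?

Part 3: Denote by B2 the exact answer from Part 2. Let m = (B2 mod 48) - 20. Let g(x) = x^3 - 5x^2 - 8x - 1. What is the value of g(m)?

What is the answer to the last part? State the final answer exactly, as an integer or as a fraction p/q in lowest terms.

-349

Part 1: total draws C(13,3) = 286; favorable C(8,3) = 56; P = 28/143; answer 28/143
Part 2: B1 = 28/143; threaded value p + q = 171; d = -21; a(2) = 1*(-4) - 3*(-21) = 59; iterating: a(2)=59, a(3)=71, a(4)=-106, a(5)=-319, a(6)=-1, a(7)=956, a(8)=959, a(9)=-1909, a(10)=-4786; answer -4786
Part 3: B2 = -4786; m = -6; 1*(-6)^3 - 5*(-6)^2 - 8*(-6)^1 - 1 = (-216) + (-180) + (48) + (-1) = -349; answer -349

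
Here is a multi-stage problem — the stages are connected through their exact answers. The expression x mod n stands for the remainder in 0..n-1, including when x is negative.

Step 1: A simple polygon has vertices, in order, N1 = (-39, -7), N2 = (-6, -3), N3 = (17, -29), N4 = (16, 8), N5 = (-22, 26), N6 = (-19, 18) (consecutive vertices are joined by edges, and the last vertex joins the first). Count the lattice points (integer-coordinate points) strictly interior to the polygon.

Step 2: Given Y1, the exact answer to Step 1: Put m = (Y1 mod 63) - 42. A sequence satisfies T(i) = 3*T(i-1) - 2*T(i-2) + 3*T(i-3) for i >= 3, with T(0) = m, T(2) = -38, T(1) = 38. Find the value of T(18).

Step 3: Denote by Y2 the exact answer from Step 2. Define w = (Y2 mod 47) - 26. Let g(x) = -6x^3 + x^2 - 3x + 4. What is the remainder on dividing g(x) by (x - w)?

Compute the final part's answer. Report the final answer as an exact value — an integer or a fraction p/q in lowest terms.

Step 1: cross terms: (-39*-3 - -6*-7)=75, (-6*-29 - 17*-3)=225, (17*8 - 16*-29)=600, (16*26 - -22*8)=592, (-22*18 - -19*26)=98, (-19*-7 - -39*18)=835; twice the area = |2425| = 2425; area = 2425/2; boundary points = 1 + 1 + 1 + 2 + 1 + 5 = 11; strictly interior points = area - boundary/2 + 1 = 1208; answer 1208
Step 2: Y1 = 1208; m = -31; T(3) = 3*(-38) - 2*(38) + 3*(-31) = -283; iterating: T(3)=-283, T(4)=-659, T(5)=-1525, T(6)=-4106, T(7)=-11245, T(8)=-30098, T(9)=-80122, T(10)=-213905, T(11)=-571765, T(12)=-1527851, T(13)=-4081738, T(14)=-10904807, T(15)=-29134498, T(16)=-77839094, T(17)=-207962707, T(18)=-555613427; answer -555613427
Step 3: Y2 = -555613427; w = 8; remainder = value at the root: -6*(8)^3 + 1*(8)^2 - 3*(8)^1 + 4 = (-3072) + (64) + (-24) + (4) = -3028; answer -3028

-3028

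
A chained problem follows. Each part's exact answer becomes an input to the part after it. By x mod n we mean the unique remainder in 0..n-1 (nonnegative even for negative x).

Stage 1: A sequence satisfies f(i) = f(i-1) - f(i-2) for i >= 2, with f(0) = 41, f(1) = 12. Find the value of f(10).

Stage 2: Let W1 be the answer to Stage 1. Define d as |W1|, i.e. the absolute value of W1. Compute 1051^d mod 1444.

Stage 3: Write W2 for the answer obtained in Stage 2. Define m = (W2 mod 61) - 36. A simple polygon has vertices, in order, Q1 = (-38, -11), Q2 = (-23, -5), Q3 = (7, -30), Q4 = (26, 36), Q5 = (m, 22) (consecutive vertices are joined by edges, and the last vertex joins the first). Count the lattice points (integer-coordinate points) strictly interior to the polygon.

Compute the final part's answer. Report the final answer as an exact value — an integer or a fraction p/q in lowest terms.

Stage 1: f(2) = 1*(12) - 1*(41) = -29; iterating: f(2)=-29, f(3)=-41, f(4)=-12, f(5)=29, f(6)=41, f(7)=12, f(8)=-29, f(9)=-41, f(10)=-12; answer -12
Stage 2: W1 = -12; d = 12; squarings mod 1444: 1051^1=1051, 1051^2=1385, 1051^4=593, 1051^8=757; 1051^12 = 1051^4 * 1051^8 = 1261 (mod 1444); answer 1261
Stage 3: W2 = 1261; m = 5; cross terms: (-38*-5 - -23*-11)=-63, (-23*-30 - 7*-5)=725, (7*36 - 26*-30)=1032, (26*22 - 5*36)=392, (5*-11 - -38*22)=781; twice the area = |2867| = 2867; area = 2867/2; boundary points = 3 + 5 + 1 + 7 + 1 = 17; strictly interior points = area - boundary/2 + 1 = 1426; answer 1426

1426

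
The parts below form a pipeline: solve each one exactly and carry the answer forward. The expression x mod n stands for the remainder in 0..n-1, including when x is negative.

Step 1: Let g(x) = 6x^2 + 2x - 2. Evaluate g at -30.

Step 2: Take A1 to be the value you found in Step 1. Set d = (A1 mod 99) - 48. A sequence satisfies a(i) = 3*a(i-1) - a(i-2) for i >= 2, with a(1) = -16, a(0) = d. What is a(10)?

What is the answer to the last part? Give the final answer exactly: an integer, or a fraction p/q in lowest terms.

Step 1: 6*(-30)^2 + 2*(-30)^1 - 2 = (5400) + (-60) + (-2) = 5338; answer 5338
Step 2: A1 = 5338; d = 43; a(2) = 3*(-16) - 1*(43) = -91; iterating: a(2)=-91, a(3)=-257, a(4)=-680, a(5)=-1783, a(6)=-4669, a(7)=-12224, a(8)=-32003, a(9)=-83785, a(10)=-219352; answer -219352

-219352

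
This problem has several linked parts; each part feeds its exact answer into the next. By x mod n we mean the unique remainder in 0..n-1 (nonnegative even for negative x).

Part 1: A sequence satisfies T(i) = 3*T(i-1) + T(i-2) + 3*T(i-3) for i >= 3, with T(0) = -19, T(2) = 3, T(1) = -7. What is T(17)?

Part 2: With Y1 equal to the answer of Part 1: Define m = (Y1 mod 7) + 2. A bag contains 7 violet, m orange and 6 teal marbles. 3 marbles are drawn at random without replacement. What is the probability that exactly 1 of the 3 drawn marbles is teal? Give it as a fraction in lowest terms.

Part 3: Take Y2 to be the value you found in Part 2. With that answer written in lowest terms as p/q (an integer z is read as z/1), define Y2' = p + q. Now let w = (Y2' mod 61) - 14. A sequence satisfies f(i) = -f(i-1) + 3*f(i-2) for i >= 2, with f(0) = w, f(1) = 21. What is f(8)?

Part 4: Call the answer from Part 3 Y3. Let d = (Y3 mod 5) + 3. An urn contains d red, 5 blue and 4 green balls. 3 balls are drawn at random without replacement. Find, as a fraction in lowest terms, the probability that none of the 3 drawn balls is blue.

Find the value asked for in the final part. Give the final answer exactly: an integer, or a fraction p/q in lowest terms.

Part 1: T(3) = 3*(3) + 1*(-7) + 3*(-19) = -55; iterating: T(3)=-55, T(4)=-183, T(5)=-595, T(6)=-2133, T(7)=-7543, T(8)=-26547, T(9)=-93583, T(10)=-329925, T(11)=-1162999, T(12)=-4099671, T(13)=-14451787, T(14)=-50944029, T(15)=-179582887, T(16)=-633048051, T(17)=-2231559127; answer -2231559127
Part 2: Y1 = -2231559127; m = 2; total draws C(15,3) = 455; favorable C(6,1)*C(9,2) = 216; P = 216/455; answer 216/455
Part 3: Y2 = 216/455; threaded value p + q = 671; w = -14; f(2) = -1*(21) + 3*(-14) = -63; iterating: f(2)=-63, f(3)=126, f(4)=-315, f(5)=693, f(6)=-1638, f(7)=3717, f(8)=-8631; answer -8631
Part 4: Y3 = -8631; d = 7; total draws C(16,3) = 560; favorable C(11,3) = 165; P = 33/112; answer 33/112

33/112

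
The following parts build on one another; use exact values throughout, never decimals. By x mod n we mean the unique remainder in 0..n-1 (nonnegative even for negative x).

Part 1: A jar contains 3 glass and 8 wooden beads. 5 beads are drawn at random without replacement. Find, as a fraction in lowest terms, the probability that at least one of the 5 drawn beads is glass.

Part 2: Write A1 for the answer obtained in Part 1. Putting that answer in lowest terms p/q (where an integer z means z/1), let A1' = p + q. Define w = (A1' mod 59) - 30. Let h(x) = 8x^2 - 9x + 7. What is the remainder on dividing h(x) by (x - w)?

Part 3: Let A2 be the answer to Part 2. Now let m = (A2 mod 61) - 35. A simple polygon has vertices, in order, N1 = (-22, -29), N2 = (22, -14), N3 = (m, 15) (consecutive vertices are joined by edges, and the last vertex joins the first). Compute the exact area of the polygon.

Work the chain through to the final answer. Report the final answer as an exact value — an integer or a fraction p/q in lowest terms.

Part 1: total draws C(11,5) = 462; complement C(8,5) = 56; favorable 462 - 56 = 406; P = 29/33; answer 29/33
Part 2: A1 = 29/33; threaded value p + q = 62; w = -27; remainder = value at the root: 8*(-27)^2 - 9*(-27)^1 + 7 = (5832) + (243) + (7) = 6082; answer 6082
Part 3: A2 = 6082; m = 8; cross terms: (-22*-14 - 22*-29)=946, (22*15 - 8*-14)=442, (8*-29 - -22*15)=98; twice the area = |1486| = 1486; area = 743; answer 743

743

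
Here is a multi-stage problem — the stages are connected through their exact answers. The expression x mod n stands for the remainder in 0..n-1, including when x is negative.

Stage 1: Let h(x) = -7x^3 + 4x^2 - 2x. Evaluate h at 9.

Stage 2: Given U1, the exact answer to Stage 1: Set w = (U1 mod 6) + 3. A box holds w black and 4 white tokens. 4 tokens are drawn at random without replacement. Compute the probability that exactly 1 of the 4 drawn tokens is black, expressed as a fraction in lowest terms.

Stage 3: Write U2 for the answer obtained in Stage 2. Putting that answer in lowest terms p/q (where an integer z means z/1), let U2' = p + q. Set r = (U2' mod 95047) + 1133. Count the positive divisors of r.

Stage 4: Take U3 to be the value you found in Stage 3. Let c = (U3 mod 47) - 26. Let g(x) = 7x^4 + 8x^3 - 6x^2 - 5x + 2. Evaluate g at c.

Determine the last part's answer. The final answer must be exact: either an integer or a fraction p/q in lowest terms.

Stage 1: -7*(9)^3 + 4*(9)^2 - 2*(9)^1 = (-5103) + (324) + (-18) = -4797; answer -4797
Stage 2: U1 = -4797; w = 6; total draws C(10,4) = 210; favorable C(6,1)*C(4,3) = 24; P = 4/35; answer 4/35
Stage 3: U2 = 4/35; threaded value p + q = 39; r = 1172; 1172 = 2^2 * 293; number of divisors = (2+1) * (1+1) = 6; answer 6
Stage 4: U3 = 6; c = -20; 7*(-20)^4 + 8*(-20)^3 - 6*(-20)^2 - 5*(-20)^1 + 2 = (1120000) + (-64000) + (-2400) + (100) + (2) = 1053702; answer 1053702

1053702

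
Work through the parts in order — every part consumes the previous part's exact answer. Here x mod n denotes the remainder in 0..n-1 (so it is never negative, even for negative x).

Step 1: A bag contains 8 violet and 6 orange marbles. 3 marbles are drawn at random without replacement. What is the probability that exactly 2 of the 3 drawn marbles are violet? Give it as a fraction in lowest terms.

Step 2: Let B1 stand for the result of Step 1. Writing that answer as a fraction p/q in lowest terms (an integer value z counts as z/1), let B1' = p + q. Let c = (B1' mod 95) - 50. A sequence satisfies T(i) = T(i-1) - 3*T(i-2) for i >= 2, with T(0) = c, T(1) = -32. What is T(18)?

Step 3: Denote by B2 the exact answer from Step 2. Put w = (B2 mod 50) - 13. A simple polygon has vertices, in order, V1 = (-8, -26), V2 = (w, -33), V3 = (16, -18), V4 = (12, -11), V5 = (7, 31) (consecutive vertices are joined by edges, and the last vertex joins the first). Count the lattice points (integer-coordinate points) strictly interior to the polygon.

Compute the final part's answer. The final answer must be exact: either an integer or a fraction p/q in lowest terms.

782

Step 1: total draws C(14,3) = 364; favorable C(8,2)*C(6,1) = 168; P = 6/13; answer 6/13
Step 2: B1 = 6/13; threaded value p + q = 19; c = -31; T(2) = 1*(-32) - 3*(-31) = 61; iterating: T(2)=61, T(3)=157, T(4)=-26, T(5)=-497, T(6)=-419, T(7)=1072, T(8)=2329, T(9)=-887, T(10)=-7874, T(11)=-5213, T(12)=18409, T(13)=34048, T(14)=-21179, T(15)=-123323, T(16)=-59786, T(17)=310183, T(18)=489541; answer 489541
Step 3: B2 = 489541; w = 28; cross terms: (-8*-33 - 28*-26)=992, (28*-18 - 16*-33)=24, (16*-11 - 12*-18)=40, (12*31 - 7*-11)=449, (7*-26 - -8*31)=66; twice the area = |1571| = 1571; area = 1571/2; boundary points = 1 + 3 + 1 + 1 + 3 = 9; strictly interior points = area - boundary/2 + 1 = 782; answer 782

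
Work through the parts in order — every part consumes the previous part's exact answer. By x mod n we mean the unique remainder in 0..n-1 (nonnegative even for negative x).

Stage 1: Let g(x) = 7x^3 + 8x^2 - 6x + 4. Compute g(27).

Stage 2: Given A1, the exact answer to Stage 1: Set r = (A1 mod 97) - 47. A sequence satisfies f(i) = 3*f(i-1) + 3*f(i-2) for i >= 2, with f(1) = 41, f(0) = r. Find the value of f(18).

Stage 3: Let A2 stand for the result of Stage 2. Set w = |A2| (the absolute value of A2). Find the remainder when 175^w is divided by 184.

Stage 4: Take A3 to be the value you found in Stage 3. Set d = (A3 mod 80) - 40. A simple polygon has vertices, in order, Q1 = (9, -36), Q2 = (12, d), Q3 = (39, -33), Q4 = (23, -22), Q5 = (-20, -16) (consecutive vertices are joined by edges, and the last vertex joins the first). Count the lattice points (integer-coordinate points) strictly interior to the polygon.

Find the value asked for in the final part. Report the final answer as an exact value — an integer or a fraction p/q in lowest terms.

578

Stage 1: 7*(27)^3 + 8*(27)^2 - 6*(27)^1 + 4 = (137781) + (5832) + (-162) + (4) = 143455; answer 143455
Stage 2: A1 = 143455; r = 42; f(2) = 3*(41) + 3*(42) = 249; iterating: f(2)=249, f(3)=870, f(4)=3357, f(5)=12681, f(6)=48114, f(7)=182385, f(8)=691497, f(9)=2621646, f(10)=9939429, f(11)=37683225, f(12)=142867962, f(13)=541653561, f(14)=2053564569, f(15)=7785654390, f(16)=29517656877, f(17)=111909933801, f(18)=424282772034; answer 424282772034
Stage 3: A2 = 424282772034; w = 424282772034; squarings mod 184: 175^1=175, 175^2=81, 175^4=121, 175^8=105, 175^16=169, 175^32=41, 175^64=25, 175^128=73, 175^256=177, 175^512=49, 175^1024=9, 175^2048=81, 175^4096=121, 175^8192=105, 175^16384=169, 175^32768=41, 175^65536=25, 175^131072=73, 175^262144=177, 175^524288=49, 175^1048576=9, 175^2097152=81, 175^4194304=121, 175^8388608=105, 175^16777216=169, 175^33554432=41, 175^67108864=25, 175^134217728=73, 175^268435456=177, 175^536870912=49, 175^1073741824=9, 175^2147483648=81, 175^4294967296=121, 175^8589934592=105, 175^17179869184=169, 175^34359738368=41, 175^68719476736=25, 175^137438953472=73, 175^274877906944=177; 175^424282772034 = 175^2 * 175^64 * 175^512 * 175^4096 * 175^16384 * 175^65536 * 175^524288 * 175^1048576 * 175^2097152 * 175^16777216 * 175^134217728 * 175^1073741824 * 175^2147483648 * 175^8589934592 * 175^137438953472 * 175^274877906944 = 1 (mod 184); answer 1
Stage 4: A3 = 1; d = -39; cross terms: (9*-39 - 12*-36)=81, (12*-33 - 39*-39)=1125, (39*-22 - 23*-33)=-99, (23*-16 - -20*-22)=-808, (-20*-36 - 9*-16)=864; twice the area = |1163| = 1163; area = 1163/2; boundary points = 3 + 3 + 1 + 1 + 1 = 9; strictly interior points = area - boundary/2 + 1 = 578; answer 578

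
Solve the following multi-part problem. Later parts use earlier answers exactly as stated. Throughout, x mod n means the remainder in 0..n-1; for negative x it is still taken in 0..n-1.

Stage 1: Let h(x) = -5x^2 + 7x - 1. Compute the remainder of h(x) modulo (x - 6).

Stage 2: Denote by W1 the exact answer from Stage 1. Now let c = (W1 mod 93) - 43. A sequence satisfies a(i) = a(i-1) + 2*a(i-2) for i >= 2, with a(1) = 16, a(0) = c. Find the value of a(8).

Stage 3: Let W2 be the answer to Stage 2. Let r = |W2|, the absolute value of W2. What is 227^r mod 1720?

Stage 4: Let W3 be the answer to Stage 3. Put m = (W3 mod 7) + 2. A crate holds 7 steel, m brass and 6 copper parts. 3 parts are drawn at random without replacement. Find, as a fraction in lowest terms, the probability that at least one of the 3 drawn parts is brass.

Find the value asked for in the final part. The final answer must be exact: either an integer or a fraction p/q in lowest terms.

Stage 1: remainder = value at the root: -5*(6)^2 + 7*(6)^1 - 1 = (-180) + (42) + (-1) = -139; answer -139
Stage 2: W1 = -139; c = 4; a(2) = 1*(16) + 2*(4) = 24; iterating: a(2)=24, a(3)=56, a(4)=104, a(5)=216, a(6)=424, a(7)=856, a(8)=1704; answer 1704
Stage 3: W2 = 1704; r = 1704; squarings mod 1720: 227^1=227, 227^2=1649, 227^4=1601, 227^8=401, 227^16=841, 227^32=361, 227^64=1321, 227^128=961, 227^256=1601, 227^512=401, 227^1024=841; 227^1704 = 227^8 * 227^32 * 227^128 * 227^512 * 227^1024 = 121 (mod 1720); answer 121
Stage 4: W3 = 121; m = 4; total draws C(17,3) = 680; complement C(13,3) = 286; favorable 680 - 286 = 394; P = 197/340; answer 197/340

197/340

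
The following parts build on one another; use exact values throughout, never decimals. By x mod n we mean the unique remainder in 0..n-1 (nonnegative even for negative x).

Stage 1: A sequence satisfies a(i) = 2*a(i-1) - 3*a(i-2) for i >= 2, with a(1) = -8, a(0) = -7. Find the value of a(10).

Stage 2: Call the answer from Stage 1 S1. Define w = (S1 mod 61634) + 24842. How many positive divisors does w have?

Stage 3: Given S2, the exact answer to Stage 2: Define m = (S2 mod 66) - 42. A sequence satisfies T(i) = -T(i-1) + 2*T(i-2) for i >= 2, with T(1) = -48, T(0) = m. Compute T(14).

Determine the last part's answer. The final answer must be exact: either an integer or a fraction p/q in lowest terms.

Stage 1: a(2) = 2*(-8) - 3*(-7) = 5; iterating: a(2)=5, a(3)=34, a(4)=53, a(5)=4, a(6)=-151, a(7)=-314, a(8)=-175, a(9)=592, a(10)=1709; answer 1709
Stage 2: S1 = 1709; w = 26551; 26551 = 7 * 3793; number of divisors = (1+1) * (1+1) = 4; answer 4
Stage 3: S2 = 4; m = -38; T(2) = -1*(-48) + 2*(-38) = -28; iterating: T(2)=-28, T(3)=-68, T(4)=12, T(5)=-148, T(6)=172, T(7)=-468, T(8)=812, T(9)=-1748, T(10)=3372, T(11)=-6868, T(12)=13612, T(13)=-27348, T(14)=54572; answer 54572

54572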